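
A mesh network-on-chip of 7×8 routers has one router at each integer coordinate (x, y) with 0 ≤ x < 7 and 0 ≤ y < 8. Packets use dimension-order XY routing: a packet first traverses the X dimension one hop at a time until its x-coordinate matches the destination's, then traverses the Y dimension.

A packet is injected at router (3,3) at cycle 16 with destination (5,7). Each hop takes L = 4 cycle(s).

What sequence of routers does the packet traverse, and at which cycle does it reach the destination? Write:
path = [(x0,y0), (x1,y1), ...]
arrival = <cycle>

path = [(3,3), (4,3), (5,3), (5,4), (5,5), (5,6), (5,7)]
arrival = 40

src (3,3)  cyc=16
E→(4,3)  cyc=20
E→(5,3)  cyc=24
N→(5,4)  cyc=28
N→(5,5)  cyc=32
N→(5,6)  cyc=36
N→(5,7)  cyc=40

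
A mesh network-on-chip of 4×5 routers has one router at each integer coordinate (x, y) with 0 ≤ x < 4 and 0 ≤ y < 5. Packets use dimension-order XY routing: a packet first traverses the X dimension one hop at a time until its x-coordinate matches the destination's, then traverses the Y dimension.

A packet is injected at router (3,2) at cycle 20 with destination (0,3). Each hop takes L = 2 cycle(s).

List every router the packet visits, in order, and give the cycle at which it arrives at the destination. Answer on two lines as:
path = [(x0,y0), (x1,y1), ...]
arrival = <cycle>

#0 — 3,2 | c20
#1 — 2,2 | c22 | W
#2 — 1,2 | c24 | W
#3 — 0,2 | c26 | W
#4 — 0,3 | c28 | N

path = [(3,2), (2,2), (1,2), (0,2), (0,3)]
arrival = 28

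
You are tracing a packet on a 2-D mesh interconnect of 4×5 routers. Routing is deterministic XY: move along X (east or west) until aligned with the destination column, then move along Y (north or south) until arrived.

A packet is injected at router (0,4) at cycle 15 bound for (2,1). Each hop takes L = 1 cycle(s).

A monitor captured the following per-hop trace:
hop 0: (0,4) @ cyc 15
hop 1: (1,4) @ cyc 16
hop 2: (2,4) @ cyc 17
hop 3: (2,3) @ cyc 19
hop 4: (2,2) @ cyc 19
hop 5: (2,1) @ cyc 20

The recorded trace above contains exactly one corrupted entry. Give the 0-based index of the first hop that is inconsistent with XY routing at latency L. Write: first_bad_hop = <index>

  1: Δx=+1 Δy=+0 Δt=1 [ok]
  2: Δx=+1 Δy=+0 Δt=1 [ok]
  3: Δx=+0 Δy=-1 Δt=2 [BAD: Δcyc=2≠L]

first_bad_hop = 3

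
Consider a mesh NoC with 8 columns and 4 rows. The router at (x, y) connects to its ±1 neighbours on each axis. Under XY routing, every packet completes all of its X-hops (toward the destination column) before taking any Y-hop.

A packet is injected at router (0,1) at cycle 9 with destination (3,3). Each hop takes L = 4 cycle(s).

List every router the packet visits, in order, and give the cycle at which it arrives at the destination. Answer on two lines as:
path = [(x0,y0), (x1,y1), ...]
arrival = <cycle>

path = [(0,1), (1,1), (2,1), (3,1), (3,2), (3,3)]
arrival = 29

hop 0: (0,1) @ cyc 9
hop 1: (1,1) @ cyc 13  [E]
hop 2: (2,1) @ cyc 17  [E]
hop 3: (3,1) @ cyc 21  [E]
hop 4: (3,2) @ cyc 25  [N]
hop 5: (3,3) @ cyc 29  [N]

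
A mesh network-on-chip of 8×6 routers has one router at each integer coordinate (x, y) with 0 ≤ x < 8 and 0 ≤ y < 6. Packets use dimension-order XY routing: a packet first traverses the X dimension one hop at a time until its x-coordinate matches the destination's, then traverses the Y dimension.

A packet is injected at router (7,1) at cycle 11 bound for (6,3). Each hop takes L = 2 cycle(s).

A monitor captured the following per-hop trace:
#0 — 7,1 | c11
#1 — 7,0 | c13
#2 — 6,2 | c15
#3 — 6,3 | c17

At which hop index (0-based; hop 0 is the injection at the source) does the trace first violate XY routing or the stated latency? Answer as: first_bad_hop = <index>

hop 1: step (+0,-1), +2 cyc — BAD: Y-move but x=7≠6

first_bad_hop = 1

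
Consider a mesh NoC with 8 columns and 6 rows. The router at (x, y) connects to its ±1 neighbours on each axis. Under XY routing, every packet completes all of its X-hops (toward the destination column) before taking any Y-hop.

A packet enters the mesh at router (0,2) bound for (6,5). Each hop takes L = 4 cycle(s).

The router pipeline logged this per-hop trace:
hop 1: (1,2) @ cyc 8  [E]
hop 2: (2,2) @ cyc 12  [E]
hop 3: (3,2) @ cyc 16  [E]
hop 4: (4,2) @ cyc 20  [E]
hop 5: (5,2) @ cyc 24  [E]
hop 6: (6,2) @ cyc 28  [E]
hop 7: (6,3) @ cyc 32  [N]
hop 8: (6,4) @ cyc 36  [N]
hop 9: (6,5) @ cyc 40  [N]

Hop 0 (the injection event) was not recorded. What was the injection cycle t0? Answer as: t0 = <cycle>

cyc[1] = 8 and cyc[k] = t0 + k·L for every k.
Subtract one hop: t0 = 8 − 4 = 4.

t0 = 4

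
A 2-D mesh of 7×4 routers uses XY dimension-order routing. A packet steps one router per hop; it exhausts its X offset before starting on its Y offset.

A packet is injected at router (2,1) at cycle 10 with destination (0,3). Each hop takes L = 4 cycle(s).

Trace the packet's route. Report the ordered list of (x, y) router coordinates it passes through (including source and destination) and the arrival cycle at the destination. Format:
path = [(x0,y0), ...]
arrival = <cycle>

path = [(2,1), (1,1), (0,1), (0,2), (0,3)]
arrival = 26

[0] x=2 y=1 t=10
[1] x=1 y=1 t=14 →W
[2] x=0 y=1 t=18 →W
[3] x=0 y=2 t=22 →N
[4] x=0 y=3 t=26 →N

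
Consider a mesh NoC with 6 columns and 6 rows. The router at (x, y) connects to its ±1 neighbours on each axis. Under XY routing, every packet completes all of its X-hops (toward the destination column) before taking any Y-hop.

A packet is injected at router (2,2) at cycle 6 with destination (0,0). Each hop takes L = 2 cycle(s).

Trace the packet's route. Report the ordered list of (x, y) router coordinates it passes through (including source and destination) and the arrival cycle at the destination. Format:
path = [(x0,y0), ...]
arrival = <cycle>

[0] x=2 y=2 t=6
[1] x=1 y=2 t=8 →W
[2] x=0 y=2 t=10 →W
[3] x=0 y=1 t=12 →S
[4] x=0 y=0 t=14 →S

path = [(2,2), (1,2), (0,2), (0,1), (0,0)]
arrival = 14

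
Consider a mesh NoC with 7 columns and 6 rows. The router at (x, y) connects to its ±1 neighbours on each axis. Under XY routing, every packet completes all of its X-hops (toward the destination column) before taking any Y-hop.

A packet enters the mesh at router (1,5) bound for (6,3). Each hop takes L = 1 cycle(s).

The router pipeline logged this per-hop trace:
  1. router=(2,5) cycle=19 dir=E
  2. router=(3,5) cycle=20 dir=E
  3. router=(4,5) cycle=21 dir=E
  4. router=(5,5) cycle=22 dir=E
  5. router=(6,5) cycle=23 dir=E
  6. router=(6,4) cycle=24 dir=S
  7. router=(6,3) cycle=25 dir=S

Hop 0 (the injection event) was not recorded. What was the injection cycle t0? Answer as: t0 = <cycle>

At hop 1 the cycle is 19; in general cyc_k = t0 + kL.
So t0 = 19 − 1·1 = 18.

t0 = 18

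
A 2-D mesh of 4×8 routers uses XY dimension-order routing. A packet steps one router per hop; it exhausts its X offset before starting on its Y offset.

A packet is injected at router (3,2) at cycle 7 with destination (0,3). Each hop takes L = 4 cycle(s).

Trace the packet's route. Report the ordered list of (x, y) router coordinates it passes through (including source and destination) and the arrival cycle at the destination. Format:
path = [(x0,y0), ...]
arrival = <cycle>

[0] x=3 y=2 t=7
[1] x=2 y=2 t=11 →W
[2] x=1 y=2 t=15 →W
[3] x=0 y=2 t=19 →W
[4] x=0 y=3 t=23 →N

path = [(3,2), (2,2), (1,2), (0,2), (0,3)]
arrival = 23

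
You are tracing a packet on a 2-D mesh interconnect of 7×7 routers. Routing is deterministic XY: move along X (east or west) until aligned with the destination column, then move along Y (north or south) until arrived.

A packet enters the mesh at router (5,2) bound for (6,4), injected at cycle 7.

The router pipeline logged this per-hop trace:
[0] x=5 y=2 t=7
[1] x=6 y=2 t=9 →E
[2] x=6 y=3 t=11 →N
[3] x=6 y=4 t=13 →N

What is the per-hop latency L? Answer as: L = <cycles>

L = 2

Between hops 0 and 1 the cycle counter advances 9 − 7 = 2.
Per-hop latency L = Δcyc = 2.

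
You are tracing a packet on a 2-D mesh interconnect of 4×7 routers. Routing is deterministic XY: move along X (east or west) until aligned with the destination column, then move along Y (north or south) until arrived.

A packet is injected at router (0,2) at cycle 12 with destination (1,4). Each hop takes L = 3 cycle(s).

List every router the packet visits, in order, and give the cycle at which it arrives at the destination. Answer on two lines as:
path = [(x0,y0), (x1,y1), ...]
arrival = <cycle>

path = [(0,2), (1,2), (1,3), (1,4)]
arrival = 21

t=12: at (0,2)
t=15: at (1,2) after E
t=18: at (1,3) after N
t=21: at (1,4) after N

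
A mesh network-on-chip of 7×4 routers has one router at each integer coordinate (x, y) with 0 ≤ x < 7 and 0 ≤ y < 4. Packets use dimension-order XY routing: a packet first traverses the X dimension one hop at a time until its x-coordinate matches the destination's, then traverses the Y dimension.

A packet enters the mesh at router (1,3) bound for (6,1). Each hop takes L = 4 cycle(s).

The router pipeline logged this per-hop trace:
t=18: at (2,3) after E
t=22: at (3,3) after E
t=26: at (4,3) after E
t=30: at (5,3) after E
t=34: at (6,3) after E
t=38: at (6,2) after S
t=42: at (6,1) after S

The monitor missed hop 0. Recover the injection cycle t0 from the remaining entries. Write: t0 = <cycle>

The first recorded entry is hop 1 at cycle 18.
Subtract one hop: t0 = 18 − 4 = 14.

t0 = 14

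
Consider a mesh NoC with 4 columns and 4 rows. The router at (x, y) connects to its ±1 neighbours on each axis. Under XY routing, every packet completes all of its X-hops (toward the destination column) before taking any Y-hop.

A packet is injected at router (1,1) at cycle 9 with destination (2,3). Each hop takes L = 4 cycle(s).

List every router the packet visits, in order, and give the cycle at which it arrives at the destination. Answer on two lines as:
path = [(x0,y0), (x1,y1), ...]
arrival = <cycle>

path = [(1,1), (2,1), (2,2), (2,3)]
arrival = 21

  0. router=(1,1) cycle=9 (inject)
  1. router=(2,1) cycle=13 dir=E
  2. router=(2,2) cycle=17 dir=N
  3. router=(2,3) cycle=21 dir=N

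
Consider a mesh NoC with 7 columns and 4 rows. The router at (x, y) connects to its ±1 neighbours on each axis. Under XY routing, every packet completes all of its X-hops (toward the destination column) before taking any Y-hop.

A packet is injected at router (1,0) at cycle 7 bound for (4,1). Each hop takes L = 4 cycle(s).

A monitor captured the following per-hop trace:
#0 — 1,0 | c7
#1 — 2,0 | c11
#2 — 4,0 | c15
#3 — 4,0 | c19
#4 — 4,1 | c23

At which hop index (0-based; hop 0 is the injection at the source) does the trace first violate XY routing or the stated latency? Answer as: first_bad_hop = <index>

first_bad_hop = 2

check 1→ d=(1,0) cyc+4: ok
check 2→ d=(2,0) cyc+4: BAD: non-unit step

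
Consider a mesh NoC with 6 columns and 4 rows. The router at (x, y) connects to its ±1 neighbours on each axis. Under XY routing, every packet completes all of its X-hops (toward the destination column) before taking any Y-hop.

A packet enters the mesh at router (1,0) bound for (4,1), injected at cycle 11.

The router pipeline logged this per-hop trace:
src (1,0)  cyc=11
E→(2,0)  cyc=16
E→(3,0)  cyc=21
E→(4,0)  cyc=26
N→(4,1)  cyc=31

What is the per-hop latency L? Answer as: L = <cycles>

cyc[1] − cyc[0] = 16 − 11 = 5.
Each hop adds L, hence L = 5.

L = 5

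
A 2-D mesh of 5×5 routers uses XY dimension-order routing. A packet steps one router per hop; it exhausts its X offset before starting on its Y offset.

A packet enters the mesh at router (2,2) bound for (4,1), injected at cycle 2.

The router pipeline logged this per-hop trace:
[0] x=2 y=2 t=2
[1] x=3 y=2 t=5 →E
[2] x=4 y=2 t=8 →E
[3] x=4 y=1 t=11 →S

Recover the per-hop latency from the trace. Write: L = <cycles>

L = 3

Δcyc across hop 0→1: 5 − 2 = 3.
Per-hop latency L = Δcyc = 3.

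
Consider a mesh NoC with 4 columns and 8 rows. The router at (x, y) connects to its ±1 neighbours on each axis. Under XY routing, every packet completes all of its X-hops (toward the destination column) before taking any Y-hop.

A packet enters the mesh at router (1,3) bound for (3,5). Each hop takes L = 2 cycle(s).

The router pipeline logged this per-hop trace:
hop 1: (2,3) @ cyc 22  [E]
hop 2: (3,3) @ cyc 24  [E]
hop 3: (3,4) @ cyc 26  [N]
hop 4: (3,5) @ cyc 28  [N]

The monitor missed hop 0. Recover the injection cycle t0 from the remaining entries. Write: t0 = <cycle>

t0 = 20

Hop 1 reached at cycle 22; hop k is at t0 + k·L.
t0 = cyc[1] − L = 22 − 2 = 20.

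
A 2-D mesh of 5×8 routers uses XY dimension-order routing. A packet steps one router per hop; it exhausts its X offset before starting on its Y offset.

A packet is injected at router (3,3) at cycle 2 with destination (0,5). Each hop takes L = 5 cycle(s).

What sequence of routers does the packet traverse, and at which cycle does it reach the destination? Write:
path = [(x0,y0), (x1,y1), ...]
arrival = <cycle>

path = [(3,3), (2,3), (1,3), (0,3), (0,4), (0,5)]
arrival = 27

  0. router=(3,3) cycle=2 (inject)
  1. router=(2,3) cycle=7 dir=W
  2. router=(1,3) cycle=12 dir=W
  3. router=(0,3) cycle=17 dir=W
  4. router=(0,4) cycle=22 dir=N
  5. router=(0,5) cycle=27 dir=N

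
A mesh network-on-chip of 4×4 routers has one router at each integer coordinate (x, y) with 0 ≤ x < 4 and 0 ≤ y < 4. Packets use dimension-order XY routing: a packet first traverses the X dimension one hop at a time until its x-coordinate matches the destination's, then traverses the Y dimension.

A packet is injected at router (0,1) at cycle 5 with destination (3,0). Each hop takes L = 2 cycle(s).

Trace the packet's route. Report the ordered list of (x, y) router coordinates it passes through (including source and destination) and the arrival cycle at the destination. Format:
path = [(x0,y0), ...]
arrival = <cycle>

src (0,1)  cyc=5
E→(1,1)  cyc=7
E→(2,1)  cyc=9
E→(3,1)  cyc=11
S→(3,0)  cyc=13

path = [(0,1), (1,1), (2,1), (3,1), (3,0)]
arrival = 13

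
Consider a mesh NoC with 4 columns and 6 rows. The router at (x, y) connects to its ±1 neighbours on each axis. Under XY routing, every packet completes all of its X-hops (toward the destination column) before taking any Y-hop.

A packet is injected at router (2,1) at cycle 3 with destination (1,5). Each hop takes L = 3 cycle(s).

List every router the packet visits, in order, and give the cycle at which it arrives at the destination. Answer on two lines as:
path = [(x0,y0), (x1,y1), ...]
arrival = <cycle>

path = [(2,1), (1,1), (1,2), (1,3), (1,4), (1,5)]
arrival = 18

src (2,1)  cyc=3
W→(1,1)  cyc=6
N→(1,2)  cyc=9
N→(1,3)  cyc=12
N→(1,4)  cyc=15
N→(1,5)  cyc=18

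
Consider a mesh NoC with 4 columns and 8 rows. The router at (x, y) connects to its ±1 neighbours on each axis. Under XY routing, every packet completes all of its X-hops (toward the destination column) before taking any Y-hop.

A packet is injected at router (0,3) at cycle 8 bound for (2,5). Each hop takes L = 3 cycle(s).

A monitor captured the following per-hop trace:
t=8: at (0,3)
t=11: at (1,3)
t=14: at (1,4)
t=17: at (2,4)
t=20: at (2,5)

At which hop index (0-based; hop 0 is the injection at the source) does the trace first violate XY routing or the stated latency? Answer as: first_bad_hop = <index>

hop 1: step (+1,+0), +3 cyc — ok
hop 2: step (+0,+1), +3 cyc — BAD: Y-move but x=1≠2

first_bad_hop = 2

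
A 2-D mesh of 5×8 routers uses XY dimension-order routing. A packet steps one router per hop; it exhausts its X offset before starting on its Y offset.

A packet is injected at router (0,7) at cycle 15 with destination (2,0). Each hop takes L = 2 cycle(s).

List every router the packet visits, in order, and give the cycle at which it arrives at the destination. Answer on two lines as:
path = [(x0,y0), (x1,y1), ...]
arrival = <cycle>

hop 0: (0,7) @ cyc 15
hop 1: (1,7) @ cyc 17  [E]
hop 2: (2,7) @ cyc 19  [E]
hop 3: (2,6) @ cyc 21  [S]
hop 4: (2,5) @ cyc 23  [S]
hop 5: (2,4) @ cyc 25  [S]
hop 6: (2,3) @ cyc 27  [S]
hop 7: (2,2) @ cyc 29  [S]
hop 8: (2,1) @ cyc 31  [S]
hop 9: (2,0) @ cyc 33  [S]

path = [(0,7), (1,7), (2,7), (2,6), (2,5), (2,4), (2,3), (2,2), (2,1), (2,0)]
arrival = 33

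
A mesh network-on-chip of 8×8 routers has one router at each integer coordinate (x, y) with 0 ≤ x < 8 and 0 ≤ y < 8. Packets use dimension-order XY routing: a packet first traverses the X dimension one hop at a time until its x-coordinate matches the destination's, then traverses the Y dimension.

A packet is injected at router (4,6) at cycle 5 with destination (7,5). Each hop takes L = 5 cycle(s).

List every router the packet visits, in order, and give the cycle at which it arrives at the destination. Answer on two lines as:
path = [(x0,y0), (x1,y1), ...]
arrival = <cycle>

path = [(4,6), (5,6), (6,6), (7,6), (7,5)]
arrival = 25

t=5: at (4,6)
t=10: at (5,6) after E
t=15: at (6,6) after E
t=20: at (7,6) after E
t=25: at (7,5) after S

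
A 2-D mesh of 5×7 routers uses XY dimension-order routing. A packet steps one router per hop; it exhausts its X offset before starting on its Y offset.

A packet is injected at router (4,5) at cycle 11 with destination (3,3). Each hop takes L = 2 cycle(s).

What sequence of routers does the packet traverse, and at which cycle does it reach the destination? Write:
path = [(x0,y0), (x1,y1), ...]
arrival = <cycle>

path = [(4,5), (3,5), (3,4), (3,3)]
arrival = 17

t=11: at (4,5)
t=13: at (3,5) after W
t=15: at (3,4) after S
t=17: at (3,3) after S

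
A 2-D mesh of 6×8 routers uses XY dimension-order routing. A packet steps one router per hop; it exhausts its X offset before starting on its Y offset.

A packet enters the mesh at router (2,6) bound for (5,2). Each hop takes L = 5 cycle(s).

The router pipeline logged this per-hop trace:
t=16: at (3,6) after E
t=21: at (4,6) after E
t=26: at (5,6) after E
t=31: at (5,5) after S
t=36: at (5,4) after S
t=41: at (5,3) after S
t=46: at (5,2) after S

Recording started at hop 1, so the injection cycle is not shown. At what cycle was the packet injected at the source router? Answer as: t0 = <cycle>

t0 = 11

The first recorded entry is hop 1 at cycle 16.
Therefore t0 = 16 − L = 11.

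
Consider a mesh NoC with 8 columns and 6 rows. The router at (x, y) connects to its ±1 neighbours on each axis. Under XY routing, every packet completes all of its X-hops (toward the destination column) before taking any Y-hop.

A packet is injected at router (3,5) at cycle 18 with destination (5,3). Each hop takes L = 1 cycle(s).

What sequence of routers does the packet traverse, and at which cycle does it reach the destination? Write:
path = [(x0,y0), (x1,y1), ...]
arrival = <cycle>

path = [(3,5), (4,5), (5,5), (5,4), (5,3)]
arrival = 22

hop 0: (3,5) @ cyc 18
hop 1: (4,5) @ cyc 19  [E]
hop 2: (5,5) @ cyc 20  [E]
hop 3: (5,4) @ cyc 21  [S]
hop 4: (5,3) @ cyc 22  [S]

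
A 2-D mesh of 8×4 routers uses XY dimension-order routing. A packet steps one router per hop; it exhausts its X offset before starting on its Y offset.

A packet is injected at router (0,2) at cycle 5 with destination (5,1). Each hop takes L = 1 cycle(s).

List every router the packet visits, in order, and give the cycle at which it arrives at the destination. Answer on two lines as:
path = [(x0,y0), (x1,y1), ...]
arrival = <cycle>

  0. router=(0,2) cycle=5 (inject)
  1. router=(1,2) cycle=6 dir=E
  2. router=(2,2) cycle=7 dir=E
  3. router=(3,2) cycle=8 dir=E
  4. router=(4,2) cycle=9 dir=E
  5. router=(5,2) cycle=10 dir=E
  6. router=(5,1) cycle=11 dir=S

path = [(0,2), (1,2), (2,2), (3,2), (4,2), (5,2), (5,1)]
arrival = 11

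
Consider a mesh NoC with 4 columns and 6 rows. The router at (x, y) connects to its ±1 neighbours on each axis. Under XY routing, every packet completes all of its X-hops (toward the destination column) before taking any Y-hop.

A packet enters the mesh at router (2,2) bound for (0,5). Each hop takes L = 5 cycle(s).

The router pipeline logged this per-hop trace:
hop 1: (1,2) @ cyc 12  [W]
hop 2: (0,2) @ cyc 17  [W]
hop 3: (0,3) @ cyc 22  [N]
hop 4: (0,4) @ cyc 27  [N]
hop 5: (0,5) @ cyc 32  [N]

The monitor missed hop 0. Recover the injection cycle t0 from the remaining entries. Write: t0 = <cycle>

t0 = 7

At hop 1 the cycle is 12; in general cyc_k = t0 + kL.
Therefore t0 = 12 − L = 7.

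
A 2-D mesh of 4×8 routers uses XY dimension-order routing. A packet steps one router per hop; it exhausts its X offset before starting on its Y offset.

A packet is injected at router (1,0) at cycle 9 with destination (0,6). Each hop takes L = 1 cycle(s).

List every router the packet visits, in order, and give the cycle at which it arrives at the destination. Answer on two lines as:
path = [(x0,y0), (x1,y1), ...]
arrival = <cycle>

t=9: at (1,0)
t=10: at (0,0) after W
t=11: at (0,1) after N
t=12: at (0,2) after N
t=13: at (0,3) after N
t=14: at (0,4) after N
t=15: at (0,5) after N
t=16: at (0,6) after N

path = [(1,0), (0,0), (0,1), (0,2), (0,3), (0,4), (0,5), (0,6)]
arrival = 16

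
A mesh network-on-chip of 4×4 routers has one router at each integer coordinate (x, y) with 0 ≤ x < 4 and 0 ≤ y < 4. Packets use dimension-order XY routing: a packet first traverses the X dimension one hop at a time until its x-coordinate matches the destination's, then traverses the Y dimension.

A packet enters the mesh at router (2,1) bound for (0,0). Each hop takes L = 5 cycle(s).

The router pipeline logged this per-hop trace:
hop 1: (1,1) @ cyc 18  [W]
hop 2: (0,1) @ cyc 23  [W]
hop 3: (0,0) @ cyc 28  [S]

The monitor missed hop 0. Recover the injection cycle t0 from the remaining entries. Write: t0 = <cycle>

cyc[1] = 18 and cyc[k] = t0 + k·L for every k.
Subtract one hop: t0 = 18 − 5 = 13.

t0 = 13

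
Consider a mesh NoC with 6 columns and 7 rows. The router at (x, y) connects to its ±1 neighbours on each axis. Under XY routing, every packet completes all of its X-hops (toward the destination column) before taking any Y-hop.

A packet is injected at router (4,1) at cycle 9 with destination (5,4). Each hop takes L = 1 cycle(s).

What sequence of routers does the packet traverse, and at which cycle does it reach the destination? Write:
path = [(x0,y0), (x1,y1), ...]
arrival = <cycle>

path = [(4,1), (5,1), (5,2), (5,3), (5,4)]
arrival = 13

#0 — 4,1 | c9
#1 — 5,1 | c10 | E
#2 — 5,2 | c11 | N
#3 — 5,3 | c12 | N
#4 — 5,4 | c13 | N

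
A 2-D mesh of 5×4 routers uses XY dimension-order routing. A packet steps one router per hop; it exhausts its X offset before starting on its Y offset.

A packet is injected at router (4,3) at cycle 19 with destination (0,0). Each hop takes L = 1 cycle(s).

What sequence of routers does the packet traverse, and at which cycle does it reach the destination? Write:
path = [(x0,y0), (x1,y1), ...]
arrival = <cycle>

path = [(4,3), (3,3), (2,3), (1,3), (0,3), (0,2), (0,1), (0,0)]
arrival = 26

#0 — 4,3 | c19
#1 — 3,3 | c20 | W
#2 — 2,3 | c21 | W
#3 — 1,3 | c22 | W
#4 — 0,3 | c23 | W
#5 — 0,2 | c24 | S
#6 — 0,1 | c25 | S
#7 — 0,0 | c26 | S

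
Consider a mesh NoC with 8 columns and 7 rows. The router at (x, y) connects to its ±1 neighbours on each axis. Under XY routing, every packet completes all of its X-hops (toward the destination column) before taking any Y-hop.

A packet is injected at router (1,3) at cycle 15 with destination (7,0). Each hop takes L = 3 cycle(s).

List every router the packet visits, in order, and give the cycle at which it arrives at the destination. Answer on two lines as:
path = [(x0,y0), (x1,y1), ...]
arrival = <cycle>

t=15: at (1,3)
t=18: at (2,3) after E
t=21: at (3,3) after E
t=24: at (4,3) after E
t=27: at (5,3) after E
t=30: at (6,3) after E
t=33: at (7,3) after E
t=36: at (7,2) after S
t=39: at (7,1) after S
t=42: at (7,0) after S

path = [(1,3), (2,3), (3,3), (4,3), (5,3), (6,3), (7,3), (7,2), (7,1), (7,0)]
arrival = 42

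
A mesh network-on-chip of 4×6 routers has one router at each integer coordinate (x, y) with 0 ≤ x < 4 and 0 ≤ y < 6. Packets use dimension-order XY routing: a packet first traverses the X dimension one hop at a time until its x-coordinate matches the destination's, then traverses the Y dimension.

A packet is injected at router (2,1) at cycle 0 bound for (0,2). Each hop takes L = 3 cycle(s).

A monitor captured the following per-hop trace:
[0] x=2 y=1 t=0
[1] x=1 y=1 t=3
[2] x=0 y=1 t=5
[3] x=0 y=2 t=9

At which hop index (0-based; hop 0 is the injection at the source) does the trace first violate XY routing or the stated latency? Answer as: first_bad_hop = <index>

first_bad_hop = 2

  1: Δx=-1 Δy=+0 Δt=3 [ok]
  2: Δx=-1 Δy=+0 Δt=2 [BAD: Δcyc=2≠L]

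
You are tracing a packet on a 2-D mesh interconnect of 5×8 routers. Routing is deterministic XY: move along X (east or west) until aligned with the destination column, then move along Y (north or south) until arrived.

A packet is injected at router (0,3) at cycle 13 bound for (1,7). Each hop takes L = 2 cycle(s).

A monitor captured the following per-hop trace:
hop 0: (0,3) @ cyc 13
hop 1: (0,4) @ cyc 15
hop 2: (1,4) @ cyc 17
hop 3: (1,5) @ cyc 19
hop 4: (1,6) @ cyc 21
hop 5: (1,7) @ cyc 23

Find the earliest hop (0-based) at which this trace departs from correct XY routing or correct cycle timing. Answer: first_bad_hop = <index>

first_bad_hop = 1

check 1→ d=(0,1) cyc+2: BAD: Y-move but x=0≠1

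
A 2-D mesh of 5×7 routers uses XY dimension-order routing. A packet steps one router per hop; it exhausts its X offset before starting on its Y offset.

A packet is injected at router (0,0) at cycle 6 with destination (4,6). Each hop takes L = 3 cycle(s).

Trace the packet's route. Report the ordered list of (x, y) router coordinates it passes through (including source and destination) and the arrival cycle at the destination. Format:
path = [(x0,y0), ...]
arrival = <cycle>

t=6: at (0,0)
t=9: at (1,0) after E
t=12: at (2,0) after E
t=15: at (3,0) after E
t=18: at (4,0) after E
t=21: at (4,1) after N
t=24: at (4,2) after N
t=27: at (4,3) after N
t=30: at (4,4) after N
t=33: at (4,5) after N
t=36: at (4,6) after N

path = [(0,0), (1,0), (2,0), (3,0), (4,0), (4,1), (4,2), (4,3), (4,4), (4,5), (4,6)]
arrival = 36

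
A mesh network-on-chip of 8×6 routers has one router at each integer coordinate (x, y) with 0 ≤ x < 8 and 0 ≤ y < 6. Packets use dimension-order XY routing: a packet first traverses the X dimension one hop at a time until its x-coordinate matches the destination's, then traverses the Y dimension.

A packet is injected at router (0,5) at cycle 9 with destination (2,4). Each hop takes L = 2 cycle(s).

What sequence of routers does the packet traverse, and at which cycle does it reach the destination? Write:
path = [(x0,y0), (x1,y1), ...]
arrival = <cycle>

hop 0: (0,5) @ cyc 9
hop 1: (1,5) @ cyc 11  [E]
hop 2: (2,5) @ cyc 13  [E]
hop 3: (2,4) @ cyc 15  [S]

path = [(0,5), (1,5), (2,5), (2,4)]
arrival = 15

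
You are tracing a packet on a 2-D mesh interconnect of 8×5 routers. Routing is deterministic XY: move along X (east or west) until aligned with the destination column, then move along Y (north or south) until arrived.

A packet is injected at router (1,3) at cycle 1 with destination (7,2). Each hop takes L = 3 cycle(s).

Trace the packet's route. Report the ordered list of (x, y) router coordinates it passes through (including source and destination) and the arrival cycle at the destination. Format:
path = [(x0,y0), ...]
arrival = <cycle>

path = [(1,3), (2,3), (3,3), (4,3), (5,3), (6,3), (7,3), (7,2)]
arrival = 22

  0. router=(1,3) cycle=1 (inject)
  1. router=(2,3) cycle=4 dir=E
  2. router=(3,3) cycle=7 dir=E
  3. router=(4,3) cycle=10 dir=E
  4. router=(5,3) cycle=13 dir=E
  5. router=(6,3) cycle=16 dir=E
  6. router=(7,3) cycle=19 dir=E
  7. router=(7,2) cycle=22 dir=S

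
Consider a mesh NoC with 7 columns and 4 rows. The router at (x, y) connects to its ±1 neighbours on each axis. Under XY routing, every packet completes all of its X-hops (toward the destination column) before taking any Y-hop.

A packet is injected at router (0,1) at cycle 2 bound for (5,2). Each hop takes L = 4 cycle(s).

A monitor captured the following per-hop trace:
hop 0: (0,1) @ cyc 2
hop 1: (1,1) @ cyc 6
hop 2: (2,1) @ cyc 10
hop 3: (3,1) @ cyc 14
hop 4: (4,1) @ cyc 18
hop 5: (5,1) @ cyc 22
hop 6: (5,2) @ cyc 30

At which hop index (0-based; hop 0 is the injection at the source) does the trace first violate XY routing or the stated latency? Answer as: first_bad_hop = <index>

[1] (+1,+0) / 4c ⇒ ok
[2] (+1,+0) / 4c ⇒ ok
[3] (+1,+0) / 4c ⇒ ok
[4] (+1,+0) / 4c ⇒ ok
[5] (+1,+0) / 4c ⇒ ok
[6] (+0,+1) / 8c ⇒ BAD: Δcyc=8≠L

first_bad_hop = 6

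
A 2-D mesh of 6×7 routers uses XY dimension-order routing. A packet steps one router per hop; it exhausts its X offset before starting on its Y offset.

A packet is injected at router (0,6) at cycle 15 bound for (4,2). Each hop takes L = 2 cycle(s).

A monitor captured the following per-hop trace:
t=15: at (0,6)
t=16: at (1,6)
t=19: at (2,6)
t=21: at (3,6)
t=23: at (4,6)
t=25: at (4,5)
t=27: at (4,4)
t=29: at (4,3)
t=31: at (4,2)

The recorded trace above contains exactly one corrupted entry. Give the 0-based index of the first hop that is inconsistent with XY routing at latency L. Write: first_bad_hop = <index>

first_bad_hop = 1

check 1→ d=(1,0) cyc+1: BAD: Δcyc=1≠L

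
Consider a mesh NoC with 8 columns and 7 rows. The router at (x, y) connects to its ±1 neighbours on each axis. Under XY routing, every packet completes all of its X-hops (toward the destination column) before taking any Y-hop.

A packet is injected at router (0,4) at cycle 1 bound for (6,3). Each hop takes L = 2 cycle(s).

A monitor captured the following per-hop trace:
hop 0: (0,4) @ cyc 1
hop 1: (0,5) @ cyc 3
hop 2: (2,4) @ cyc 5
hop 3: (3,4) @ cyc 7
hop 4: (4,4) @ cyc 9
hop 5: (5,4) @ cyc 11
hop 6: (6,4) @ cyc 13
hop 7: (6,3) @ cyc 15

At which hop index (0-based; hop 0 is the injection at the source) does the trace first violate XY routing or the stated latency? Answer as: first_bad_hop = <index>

first_bad_hop = 1

[1] (+0,+1) / 2c ⇒ BAD: Y-move but x=0≠6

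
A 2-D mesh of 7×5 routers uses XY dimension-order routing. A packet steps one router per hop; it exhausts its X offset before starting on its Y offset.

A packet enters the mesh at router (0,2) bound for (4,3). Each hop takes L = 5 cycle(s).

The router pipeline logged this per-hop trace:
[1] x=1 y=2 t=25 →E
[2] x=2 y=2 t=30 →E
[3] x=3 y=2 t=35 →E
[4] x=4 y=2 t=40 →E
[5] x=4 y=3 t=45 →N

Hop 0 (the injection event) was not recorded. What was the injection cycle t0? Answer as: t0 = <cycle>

t0 = 20

At hop 1 the cycle is 25; in general cyc_k = t0 + kL.
Subtract one hop: t0 = 25 − 5 = 20.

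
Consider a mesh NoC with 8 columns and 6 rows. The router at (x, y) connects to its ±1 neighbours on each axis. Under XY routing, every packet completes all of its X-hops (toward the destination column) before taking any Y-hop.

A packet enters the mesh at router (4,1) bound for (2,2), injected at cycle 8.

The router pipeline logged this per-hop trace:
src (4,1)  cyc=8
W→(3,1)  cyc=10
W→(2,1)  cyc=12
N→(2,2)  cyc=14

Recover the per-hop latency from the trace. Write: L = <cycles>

Δcyc across hop 0→1: 10 − 8 = 2.
One hop costs L cycles, so L = 2.

L = 2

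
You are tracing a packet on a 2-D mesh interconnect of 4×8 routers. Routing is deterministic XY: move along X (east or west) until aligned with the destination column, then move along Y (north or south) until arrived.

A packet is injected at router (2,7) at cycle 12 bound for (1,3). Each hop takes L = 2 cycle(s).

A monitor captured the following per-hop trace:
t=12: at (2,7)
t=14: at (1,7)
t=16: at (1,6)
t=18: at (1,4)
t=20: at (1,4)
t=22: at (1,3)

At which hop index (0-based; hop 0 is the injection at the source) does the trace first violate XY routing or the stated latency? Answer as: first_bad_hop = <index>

[1] (-1,+0) / 2c ⇒ ok
[2] (+0,-1) / 2c ⇒ ok
[3] (+0,-2) / 2c ⇒ BAD: non-unit step

first_bad_hop = 3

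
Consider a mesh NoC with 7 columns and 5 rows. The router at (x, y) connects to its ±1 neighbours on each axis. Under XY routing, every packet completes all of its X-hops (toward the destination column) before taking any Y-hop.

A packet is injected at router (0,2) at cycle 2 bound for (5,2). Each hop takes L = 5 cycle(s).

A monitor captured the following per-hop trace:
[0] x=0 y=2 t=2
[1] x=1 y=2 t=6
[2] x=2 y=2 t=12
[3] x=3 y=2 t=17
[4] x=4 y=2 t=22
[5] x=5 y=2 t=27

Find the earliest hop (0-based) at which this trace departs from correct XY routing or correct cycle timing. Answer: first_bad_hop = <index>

hop 1: step (+1,+0), +4 cyc — BAD: Δcyc=4≠L

first_bad_hop = 1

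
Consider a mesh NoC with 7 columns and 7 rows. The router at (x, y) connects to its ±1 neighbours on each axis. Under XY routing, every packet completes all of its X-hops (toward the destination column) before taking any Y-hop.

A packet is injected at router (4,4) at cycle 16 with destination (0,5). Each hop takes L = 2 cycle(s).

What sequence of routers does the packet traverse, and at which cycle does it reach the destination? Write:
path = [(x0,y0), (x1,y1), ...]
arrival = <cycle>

path = [(4,4), (3,4), (2,4), (1,4), (0,4), (0,5)]
arrival = 26

#0 — 4,4 | c16
#1 — 3,4 | c18 | W
#2 — 2,4 | c20 | W
#3 — 1,4 | c22 | W
#4 — 0,4 | c24 | W
#5 — 0,5 | c26 | N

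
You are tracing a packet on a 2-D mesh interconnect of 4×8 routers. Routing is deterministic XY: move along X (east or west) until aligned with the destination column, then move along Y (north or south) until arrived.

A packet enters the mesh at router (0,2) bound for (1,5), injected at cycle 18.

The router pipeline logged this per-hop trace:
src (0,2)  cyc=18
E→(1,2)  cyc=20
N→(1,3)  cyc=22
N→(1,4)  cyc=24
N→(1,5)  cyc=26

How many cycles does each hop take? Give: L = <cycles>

L = 2

Between hops 0 and 1 the cycle counter advances 20 − 18 = 2.
Each hop adds L, hence L = 2.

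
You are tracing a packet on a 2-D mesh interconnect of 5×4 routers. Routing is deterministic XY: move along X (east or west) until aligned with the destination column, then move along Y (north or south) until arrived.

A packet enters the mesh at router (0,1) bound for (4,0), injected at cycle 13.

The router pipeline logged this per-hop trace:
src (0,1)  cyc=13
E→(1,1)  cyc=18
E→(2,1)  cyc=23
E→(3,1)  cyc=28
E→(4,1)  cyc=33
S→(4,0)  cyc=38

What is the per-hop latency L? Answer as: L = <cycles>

From hop 0 (13) to hop 1 (18): +5 cycles.
Each hop adds L, hence L = 5.

L = 5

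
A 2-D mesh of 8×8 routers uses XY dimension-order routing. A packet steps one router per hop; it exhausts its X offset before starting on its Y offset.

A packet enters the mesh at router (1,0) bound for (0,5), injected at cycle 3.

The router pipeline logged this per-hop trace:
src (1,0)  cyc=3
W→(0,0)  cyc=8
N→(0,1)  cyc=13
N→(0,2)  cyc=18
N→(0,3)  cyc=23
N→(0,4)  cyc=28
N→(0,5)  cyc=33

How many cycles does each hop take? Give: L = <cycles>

From hop 0 (3) to hop 1 (8): +5 cycles.
Each hop adds L, hence L = 5.

L = 5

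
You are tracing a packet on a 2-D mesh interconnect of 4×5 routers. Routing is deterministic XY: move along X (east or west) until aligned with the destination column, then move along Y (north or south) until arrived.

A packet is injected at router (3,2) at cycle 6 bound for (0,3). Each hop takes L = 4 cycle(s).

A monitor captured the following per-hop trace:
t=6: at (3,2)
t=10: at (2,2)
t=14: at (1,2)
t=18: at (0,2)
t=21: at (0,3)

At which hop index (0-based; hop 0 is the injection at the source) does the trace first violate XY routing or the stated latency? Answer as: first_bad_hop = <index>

first_bad_hop = 4

  1: Δx=-1 Δy=+0 Δt=4 [ok]
  2: Δx=-1 Δy=+0 Δt=4 [ok]
  3: Δx=-1 Δy=+0 Δt=4 [ok]
  4: Δx=+0 Δy=+1 Δt=3 [BAD: Δcyc=3≠L]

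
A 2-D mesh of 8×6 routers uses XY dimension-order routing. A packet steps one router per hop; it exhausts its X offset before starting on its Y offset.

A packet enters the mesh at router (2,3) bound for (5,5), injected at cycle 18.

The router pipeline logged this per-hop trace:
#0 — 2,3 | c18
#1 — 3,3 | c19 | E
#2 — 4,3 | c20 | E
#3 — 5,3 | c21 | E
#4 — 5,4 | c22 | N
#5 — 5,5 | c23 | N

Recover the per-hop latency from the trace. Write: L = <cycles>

L = 1

cyc[1] − cyc[0] = 19 − 18 = 1.
Each hop adds L, hence L = 1.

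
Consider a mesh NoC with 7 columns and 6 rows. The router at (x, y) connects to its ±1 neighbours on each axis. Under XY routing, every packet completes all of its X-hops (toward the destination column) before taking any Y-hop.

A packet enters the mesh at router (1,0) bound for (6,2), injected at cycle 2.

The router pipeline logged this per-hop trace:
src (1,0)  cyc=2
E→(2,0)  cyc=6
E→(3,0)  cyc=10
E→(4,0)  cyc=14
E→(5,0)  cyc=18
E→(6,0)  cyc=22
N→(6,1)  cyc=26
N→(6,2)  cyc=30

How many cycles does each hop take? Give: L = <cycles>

L = 4

Δcyc across hop 0→1: 6 − 2 = 4.
Per-hop latency L = Δcyc = 4.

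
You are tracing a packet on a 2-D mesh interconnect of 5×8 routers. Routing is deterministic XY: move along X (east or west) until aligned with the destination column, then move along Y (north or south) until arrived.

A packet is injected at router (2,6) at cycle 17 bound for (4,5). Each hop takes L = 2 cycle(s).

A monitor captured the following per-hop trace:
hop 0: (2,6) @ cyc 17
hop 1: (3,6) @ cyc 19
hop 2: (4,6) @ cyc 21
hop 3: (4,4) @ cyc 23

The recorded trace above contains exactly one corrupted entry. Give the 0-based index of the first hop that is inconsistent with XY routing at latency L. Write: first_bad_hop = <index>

[1] (+1,+0) / 2c ⇒ ok
[2] (+1,+0) / 2c ⇒ ok
[3] (+0,-2) / 2c ⇒ BAD: non-unit step

first_bad_hop = 3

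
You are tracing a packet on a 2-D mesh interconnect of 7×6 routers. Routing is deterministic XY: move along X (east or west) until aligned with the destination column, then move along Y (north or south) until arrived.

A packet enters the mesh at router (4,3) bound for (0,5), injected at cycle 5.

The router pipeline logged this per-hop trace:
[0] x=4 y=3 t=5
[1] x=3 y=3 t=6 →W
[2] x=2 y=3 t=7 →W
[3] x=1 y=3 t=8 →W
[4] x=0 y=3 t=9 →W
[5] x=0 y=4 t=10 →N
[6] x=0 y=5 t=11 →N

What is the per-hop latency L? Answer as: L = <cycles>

Δcyc across hop 0→1: 6 − 5 = 1.
One hop costs L cycles, so L = 1.

L = 1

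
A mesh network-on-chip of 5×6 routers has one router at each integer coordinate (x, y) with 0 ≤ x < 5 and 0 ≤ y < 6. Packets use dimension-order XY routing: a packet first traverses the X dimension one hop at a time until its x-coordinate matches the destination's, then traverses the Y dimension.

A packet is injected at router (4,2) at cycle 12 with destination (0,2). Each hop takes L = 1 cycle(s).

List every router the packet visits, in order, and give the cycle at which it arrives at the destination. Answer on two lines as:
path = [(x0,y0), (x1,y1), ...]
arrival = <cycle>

path = [(4,2), (3,2), (2,2), (1,2), (0,2)]
arrival = 16

[0] x=4 y=2 t=12
[1] x=3 y=2 t=13 →W
[2] x=2 y=2 t=14 →W
[3] x=1 y=2 t=15 →W
[4] x=0 y=2 t=16 →W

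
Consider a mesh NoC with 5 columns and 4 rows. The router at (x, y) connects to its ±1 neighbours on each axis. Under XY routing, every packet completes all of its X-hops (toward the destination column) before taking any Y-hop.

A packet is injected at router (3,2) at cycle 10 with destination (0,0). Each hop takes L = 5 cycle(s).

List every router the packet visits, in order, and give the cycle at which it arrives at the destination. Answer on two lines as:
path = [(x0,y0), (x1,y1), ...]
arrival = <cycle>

#0 — 3,2 | c10
#1 — 2,2 | c15 | W
#2 — 1,2 | c20 | W
#3 — 0,2 | c25 | W
#4 — 0,1 | c30 | S
#5 — 0,0 | c35 | S

path = [(3,2), (2,2), (1,2), (0,2), (0,1), (0,0)]
arrival = 35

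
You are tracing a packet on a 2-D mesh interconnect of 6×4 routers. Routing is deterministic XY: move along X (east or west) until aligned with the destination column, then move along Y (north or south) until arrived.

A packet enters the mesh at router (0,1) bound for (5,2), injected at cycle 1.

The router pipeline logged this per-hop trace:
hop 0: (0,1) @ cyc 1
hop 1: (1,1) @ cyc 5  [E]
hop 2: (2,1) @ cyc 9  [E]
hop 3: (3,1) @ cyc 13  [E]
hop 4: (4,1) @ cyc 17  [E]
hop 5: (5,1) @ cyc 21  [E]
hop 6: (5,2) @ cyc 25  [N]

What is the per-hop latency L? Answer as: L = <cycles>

L = 4

cyc[1] − cyc[0] = 5 − 1 = 4.
One hop costs L cycles, so L = 4.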